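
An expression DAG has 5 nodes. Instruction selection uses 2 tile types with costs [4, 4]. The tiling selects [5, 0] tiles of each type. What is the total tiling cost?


Total cost = sum(count_i * cost_i)
= 5*4 + 0*4
= 20

20


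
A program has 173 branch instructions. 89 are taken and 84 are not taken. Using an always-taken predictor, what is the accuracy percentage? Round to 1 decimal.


Predictor: always-taken
Correct predictions = 89
Accuracy = 89 / 173 * 100 = 51.4%

51.4


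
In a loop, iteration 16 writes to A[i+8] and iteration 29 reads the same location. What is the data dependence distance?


Distance = read iteration - write iteration
= 29 - 16 = 13

13


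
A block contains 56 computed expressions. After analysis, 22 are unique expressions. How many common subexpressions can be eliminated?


CSE count = total expressions - unique expressions
= 56 - 22 = 34

34


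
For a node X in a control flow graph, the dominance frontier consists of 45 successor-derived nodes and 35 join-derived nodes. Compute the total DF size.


DF(X) = direct successor contributions + join point contributions
= 45 + 35 = 80

80


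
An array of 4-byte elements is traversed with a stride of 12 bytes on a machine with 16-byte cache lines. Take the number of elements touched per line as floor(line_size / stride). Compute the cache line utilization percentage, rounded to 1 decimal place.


Elements per cache line = floor(16 / 12) = 1
Bytes used = 1 * 4 = 4
Utilization = 4 / 16 * 100 = 25.0%

25.0


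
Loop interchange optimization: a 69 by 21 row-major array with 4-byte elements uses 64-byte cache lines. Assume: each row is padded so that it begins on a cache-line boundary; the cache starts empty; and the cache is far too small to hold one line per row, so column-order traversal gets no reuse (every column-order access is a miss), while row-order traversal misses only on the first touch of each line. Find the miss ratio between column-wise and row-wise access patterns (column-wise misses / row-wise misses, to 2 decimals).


Each row occupies 21 * 4 = 84 bytes and starts on a line boundary, so it spans ceil(84 / 64) = 2 cache lines.
Row-major traversal misses (one per line touched): 69 * ceil(21 * 4 / 64) = 138
Column-major traversal misses (no reuse, every access misses): 69 * 21 = 1449
Ratio = 1449 / 138 = 10.5

10.5


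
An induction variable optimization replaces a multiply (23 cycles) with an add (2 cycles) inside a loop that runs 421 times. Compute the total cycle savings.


Per-iteration saving = 23 - 2 = 21
Total saved = 421 * 21 = 8841

8841


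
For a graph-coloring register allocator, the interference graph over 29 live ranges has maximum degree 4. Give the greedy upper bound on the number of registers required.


Greedy coloring never needs more than (max_degree + 1) colors: when coloring a vertex, at most max_degree neighbors are already colored.
Upper bound = 4 + 1 = 5

5


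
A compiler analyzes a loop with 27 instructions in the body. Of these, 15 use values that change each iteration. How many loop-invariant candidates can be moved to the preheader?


Invariant candidates = total - loop-dependent
= 27 - 15 = 12

12


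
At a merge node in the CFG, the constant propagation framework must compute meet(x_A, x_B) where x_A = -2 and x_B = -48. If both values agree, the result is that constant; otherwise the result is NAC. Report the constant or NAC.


Meet operation: if both paths give the same constant, result is that constant; if they differ, result is NAC (not-a-constant).
Path A: -2, Path B: -48 -> differ
Result: not-a-constant -> NAC

NAC


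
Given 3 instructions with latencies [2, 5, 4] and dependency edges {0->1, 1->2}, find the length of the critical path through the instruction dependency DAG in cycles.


Compute longest path through dependency graph: dist(Ik) = max over predecessors of dist + latency(Ik).
dist(I0) = latency 2 = 2
dist(I1) = dist(I0) + 5 = 2 + 5 = 7
dist(I2) = dist(I1) + 4 = 7 + 4 = 11
Critical path = max dist = 11

11


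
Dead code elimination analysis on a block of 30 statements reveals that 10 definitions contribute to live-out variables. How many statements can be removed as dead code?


Dead code = total statements - live definitions
= 30 - 10 = 20

20


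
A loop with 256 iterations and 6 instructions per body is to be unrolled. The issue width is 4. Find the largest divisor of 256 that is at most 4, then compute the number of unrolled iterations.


Largest divisor of 256 <= 4 is 4
New iterations = 256 / 4 = 64

64


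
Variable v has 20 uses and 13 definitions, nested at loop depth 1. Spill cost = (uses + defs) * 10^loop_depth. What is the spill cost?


uses + defs = 20 + 13 = 33
10^1 = 10
Spill cost = 33 * 10 = 330

330


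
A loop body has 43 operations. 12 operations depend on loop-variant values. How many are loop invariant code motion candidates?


Invariant candidates = total - loop-dependent
= 43 - 12 = 31

31


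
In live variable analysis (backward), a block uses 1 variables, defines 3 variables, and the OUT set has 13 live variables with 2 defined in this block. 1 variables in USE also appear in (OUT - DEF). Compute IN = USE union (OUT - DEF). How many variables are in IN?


OUT - DEF: 13 - 2 = 11
|IN| = |USE| + |OUT - DEF| - |USE ∩ (OUT - DEF)| = 1 + 11 - 1 = 11

11


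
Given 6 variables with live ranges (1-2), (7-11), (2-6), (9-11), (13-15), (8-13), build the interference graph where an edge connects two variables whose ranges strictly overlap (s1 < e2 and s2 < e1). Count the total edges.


Check all pairs for overlapping intervals.
Two intervals (s1,e1) and (s2,e2) overlap if s1 < e2 and s2 < e1.
v0 (1-2) vs v1..v5: overlaps none -> 0
v1 (7-11) vs v2..v5: overlaps v3, v5 -> 2
v2 (2-6) vs v3..v5: overlaps none -> 0
v3 (9-11) vs v4..v5: overlaps v5 -> 1
v4 (13-15) vs v5: overlaps none -> 0
Total overlapping pairs = 0 + 2 + 0 + 1 + 0 = 3

3


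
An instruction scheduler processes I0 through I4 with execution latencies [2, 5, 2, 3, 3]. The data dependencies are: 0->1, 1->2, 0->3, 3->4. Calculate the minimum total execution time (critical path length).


Compute longest path through dependency graph: dist(Ik) = max over predecessors of dist + latency(Ik).
dist(I0) = latency 2 = 2
dist(I1) = dist(I0) + 5 = 2 + 5 = 7
dist(I2) = dist(I1) + 2 = 7 + 2 = 9
dist(I3) = dist(I0) + 3 = 2 + 3 = 5
dist(I4) = dist(I3) + 3 = 5 + 3 = 8
Critical path = max dist = 9

9


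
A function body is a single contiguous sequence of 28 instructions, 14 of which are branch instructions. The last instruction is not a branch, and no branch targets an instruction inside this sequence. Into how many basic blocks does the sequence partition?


With no in-sequence branch targets, the leaders are the first instruction plus the instruction after each branch.
Number of basic blocks = branches + 1
= 14 + 1 = 15

15


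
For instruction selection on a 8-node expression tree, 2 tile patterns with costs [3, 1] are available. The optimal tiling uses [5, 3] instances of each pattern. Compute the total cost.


Total cost = sum(count_i * cost_i)
= 5*3 + 3*1
= 18

18


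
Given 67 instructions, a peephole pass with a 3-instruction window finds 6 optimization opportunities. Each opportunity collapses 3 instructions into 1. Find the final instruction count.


Each match removes 2 instructions.
Total removed = 6 * 2 = 12
Remaining = 67 - 12 = 55

55


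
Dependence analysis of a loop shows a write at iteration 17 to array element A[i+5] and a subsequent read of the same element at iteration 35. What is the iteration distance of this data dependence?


Distance = read iteration - write iteration
= 35 - 17 = 18

18


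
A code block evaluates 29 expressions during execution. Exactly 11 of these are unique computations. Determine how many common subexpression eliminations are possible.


CSE count = total expressions - unique expressions
= 29 - 11 = 18

18


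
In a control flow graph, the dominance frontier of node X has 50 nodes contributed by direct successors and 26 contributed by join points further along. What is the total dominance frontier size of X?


DF(X) = direct successor contributions + join point contributions
= 50 + 26 = 76

76


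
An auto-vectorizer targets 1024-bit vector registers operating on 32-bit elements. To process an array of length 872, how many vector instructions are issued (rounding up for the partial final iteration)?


Width = 1024 / 32 = 32 elements per vector op
Iterations = ceil(872 / 32) = 28

28


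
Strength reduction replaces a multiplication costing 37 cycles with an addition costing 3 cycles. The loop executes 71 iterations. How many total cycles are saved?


Per-iteration saving = 37 - 3 = 34
Total saved = 71 * 34 = 2414

2414


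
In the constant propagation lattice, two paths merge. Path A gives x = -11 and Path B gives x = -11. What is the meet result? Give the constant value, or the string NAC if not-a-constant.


Meet operation: if both paths give the same constant, result is that constant; if they differ, result is NAC (not-a-constant).
Path A: -11, Path B: -11 -> equal
Result: constant -> -11

-11


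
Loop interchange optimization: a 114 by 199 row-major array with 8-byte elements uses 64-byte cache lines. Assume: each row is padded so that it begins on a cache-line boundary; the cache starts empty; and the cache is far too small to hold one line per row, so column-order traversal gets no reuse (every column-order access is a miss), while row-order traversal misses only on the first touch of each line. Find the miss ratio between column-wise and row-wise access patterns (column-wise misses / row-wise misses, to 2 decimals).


Each row occupies 199 * 8 = 1592 bytes and starts on a line boundary, so it spans ceil(1592 / 64) = 25 cache lines.
Row-major traversal misses (one per line touched): 114 * ceil(199 * 8 / 64) = 2850
Column-major traversal misses (no reuse, every access misses): 114 * 199 = 22686
Ratio = 22686 / 2850 = 7.96

7.96


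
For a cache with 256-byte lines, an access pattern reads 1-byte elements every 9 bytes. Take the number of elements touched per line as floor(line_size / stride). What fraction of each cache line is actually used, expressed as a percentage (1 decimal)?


Elements per cache line = floor(256 / 9) = 28
Bytes used = 28 * 1 = 28
Utilization = 28 / 256 * 100 = 10.9%

10.9


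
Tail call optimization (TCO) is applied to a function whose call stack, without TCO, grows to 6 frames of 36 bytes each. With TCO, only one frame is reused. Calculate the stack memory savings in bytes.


Without TCO: 6 * 36 = 216 bytes
With TCO: reuse 1 frame = 36 bytes
Savings = 216 - 36 = 180

180


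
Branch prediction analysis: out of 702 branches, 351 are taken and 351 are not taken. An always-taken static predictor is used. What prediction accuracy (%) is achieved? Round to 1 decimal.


Predictor: always-taken
Correct predictions = 351
Accuracy = 351 / 702 * 100 = 50.0%

50.0


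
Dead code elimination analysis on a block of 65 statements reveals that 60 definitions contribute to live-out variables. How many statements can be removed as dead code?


Dead code = total statements - live definitions
= 65 - 60 = 5

5


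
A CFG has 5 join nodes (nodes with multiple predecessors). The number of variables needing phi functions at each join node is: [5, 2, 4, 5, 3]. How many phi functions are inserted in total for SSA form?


Total phi functions = sum of phi functions at each join node
= 5 + 2 + 4 + 5 + 3 = 19

19


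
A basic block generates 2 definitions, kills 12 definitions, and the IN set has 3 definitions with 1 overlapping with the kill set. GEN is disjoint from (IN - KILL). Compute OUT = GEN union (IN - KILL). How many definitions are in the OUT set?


IN - KILL: 3 - 1 = 2 surviving definitions
OUT = GEN + surviving = 2 + 2 = 4

4


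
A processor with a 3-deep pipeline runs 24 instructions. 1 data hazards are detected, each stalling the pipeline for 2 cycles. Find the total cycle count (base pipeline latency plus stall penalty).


Base cycles = 3 + 24 - 1 = 26
Total stalls = 1 * 2 = 2
Total = 26 + 2 = 28

28


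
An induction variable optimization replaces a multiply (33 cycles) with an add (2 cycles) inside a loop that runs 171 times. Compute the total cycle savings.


Per-iteration saving = 33 - 2 = 31
Total saved = 171 * 31 = 5301

5301


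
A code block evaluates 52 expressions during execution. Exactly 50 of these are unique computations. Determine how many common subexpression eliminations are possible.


CSE count = total expressions - unique expressions
= 52 - 50 = 2

2


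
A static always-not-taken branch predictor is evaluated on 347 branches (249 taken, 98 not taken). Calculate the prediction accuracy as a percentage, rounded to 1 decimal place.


Predictor: always-not-taken
Correct predictions = 98
Accuracy = 98 / 347 * 100 = 28.2%

28.2


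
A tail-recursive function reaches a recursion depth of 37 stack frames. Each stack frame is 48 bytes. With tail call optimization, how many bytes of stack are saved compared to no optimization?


Without TCO: 37 * 48 = 1776 bytes
With TCO: reuse 1 frame = 48 bytes
Savings = 1776 - 48 = 1728

1728


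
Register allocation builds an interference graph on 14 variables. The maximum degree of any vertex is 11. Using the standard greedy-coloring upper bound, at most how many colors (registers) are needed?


Greedy coloring never needs more than (max_degree + 1) colors: when coloring a vertex, at most max_degree neighbors are already colored.
Upper bound = 11 + 1 = 12

12


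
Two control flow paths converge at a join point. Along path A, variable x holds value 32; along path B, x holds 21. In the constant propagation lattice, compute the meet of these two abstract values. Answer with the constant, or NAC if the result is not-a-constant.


Meet operation: if both paths give the same constant, result is that constant; if they differ, result is NAC (not-a-constant).
Path A: 32, Path B: 21 -> differ
Result: not-a-constant -> NAC

NAC


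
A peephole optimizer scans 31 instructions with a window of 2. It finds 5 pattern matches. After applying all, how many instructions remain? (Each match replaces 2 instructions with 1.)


Each match removes 1 instructions.
Total removed = 5 * 1 = 5
Remaining = 31 - 5 = 26

26


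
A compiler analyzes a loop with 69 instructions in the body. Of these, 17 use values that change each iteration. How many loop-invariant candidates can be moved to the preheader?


Invariant candidates = total - loop-dependent
= 69 - 17 = 52

52


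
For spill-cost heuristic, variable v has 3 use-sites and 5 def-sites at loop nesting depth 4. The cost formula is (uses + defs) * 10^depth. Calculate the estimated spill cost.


uses + defs = 3 + 5 = 8
10^4 = 10000
Spill cost = 8 * 10000 = 80000

80000


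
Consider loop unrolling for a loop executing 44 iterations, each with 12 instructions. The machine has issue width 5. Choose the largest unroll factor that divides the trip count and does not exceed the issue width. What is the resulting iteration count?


Largest divisor of 44 <= 5 is 4
New iterations = 44 / 4 = 11

11


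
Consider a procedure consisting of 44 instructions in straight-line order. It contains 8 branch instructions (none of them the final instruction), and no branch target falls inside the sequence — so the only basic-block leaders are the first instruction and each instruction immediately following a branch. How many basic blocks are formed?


With no in-sequence branch targets, the leaders are the first instruction plus the instruction after each branch.
Number of basic blocks = branches + 1
= 8 + 1 = 9

9


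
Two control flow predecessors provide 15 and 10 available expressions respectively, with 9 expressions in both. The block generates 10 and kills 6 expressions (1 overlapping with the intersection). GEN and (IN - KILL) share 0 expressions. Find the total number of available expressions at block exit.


IN = intersection of predecessors = 9
IN - KILL = 9 - 1 = 8
|OUT| = |GEN| + |IN - KILL| - |GEN ∩ (IN - KILL)| = 10 + 8 - 0 = 18

18


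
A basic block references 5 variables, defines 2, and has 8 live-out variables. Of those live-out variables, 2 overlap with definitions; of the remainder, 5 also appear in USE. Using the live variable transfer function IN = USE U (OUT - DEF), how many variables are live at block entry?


OUT - DEF: 8 - 2 = 6
|IN| = |USE| + |OUT - DEF| - |USE ∩ (OUT - DEF)| = 5 + 6 - 5 = 6

6


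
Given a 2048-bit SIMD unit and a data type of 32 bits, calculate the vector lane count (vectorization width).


Width = SIMD bits / data type bits
= 2048 / 32 = 64

64


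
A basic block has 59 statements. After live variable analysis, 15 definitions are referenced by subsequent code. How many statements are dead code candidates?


Dead code = total statements - live definitions
= 59 - 15 = 44

44


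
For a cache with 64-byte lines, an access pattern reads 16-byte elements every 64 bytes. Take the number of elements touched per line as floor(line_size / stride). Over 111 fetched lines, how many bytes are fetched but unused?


Elements per line = floor(64 / 64) = 1
Bytes used per line = 1 * 16 = 16
Wasted per line = 64 - 16 = 48
Total wasted = 48 * 111 = 5328

5328


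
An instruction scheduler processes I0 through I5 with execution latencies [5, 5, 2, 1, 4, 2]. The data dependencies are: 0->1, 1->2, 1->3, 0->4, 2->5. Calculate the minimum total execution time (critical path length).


Compute longest path through dependency graph: dist(Ik) = max over predecessors of dist + latency(Ik).
dist(I0) = latency 5 = 5
dist(I1) = dist(I0) + 5 = 5 + 5 = 10
dist(I2) = dist(I1) + 2 = 10 + 2 = 12
dist(I3) = dist(I1) + 1 = 10 + 1 = 11
dist(I4) = dist(I0) + 4 = 5 + 4 = 9
dist(I5) = dist(I2) + 2 = 12 + 2 = 14
Critical path = max dist = 14

14


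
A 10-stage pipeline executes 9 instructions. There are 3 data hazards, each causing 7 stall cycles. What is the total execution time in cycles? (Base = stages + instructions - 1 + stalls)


Base cycles = 10 + 9 - 1 = 18
Total stalls = 3 * 7 = 21
Total = 18 + 21 = 39

39


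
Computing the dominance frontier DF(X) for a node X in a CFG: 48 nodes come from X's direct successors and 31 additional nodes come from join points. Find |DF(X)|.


DF(X) = direct successor contributions + join point contributions
= 48 + 31 = 79

79


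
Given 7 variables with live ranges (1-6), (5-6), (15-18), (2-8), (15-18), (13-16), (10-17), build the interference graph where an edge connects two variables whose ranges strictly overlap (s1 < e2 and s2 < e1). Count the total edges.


Check all pairs for overlapping intervals.
Two intervals (s1,e1) and (s2,e2) overlap if s1 < e2 and s2 < e1.
v0 (1-6) vs v1..v6: overlaps v1, v3 -> 2
v1 (5-6) vs v2..v6: overlaps v3 -> 1
v2 (15-18) vs v3..v6: overlaps v4, v5, v6 -> 3
v3 (2-8) vs v4..v6: overlaps none -> 0
v4 (15-18) vs v5..v6: overlaps v5, v6 -> 2
v5 (13-16) vs v6: overlaps v6 -> 1
Total overlapping pairs = 2 + 1 + 3 + 0 + 2 + 1 = 9

9


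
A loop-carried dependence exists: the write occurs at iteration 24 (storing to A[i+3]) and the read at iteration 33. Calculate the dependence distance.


Distance = read iteration - write iteration
= 33 - 24 = 9

9


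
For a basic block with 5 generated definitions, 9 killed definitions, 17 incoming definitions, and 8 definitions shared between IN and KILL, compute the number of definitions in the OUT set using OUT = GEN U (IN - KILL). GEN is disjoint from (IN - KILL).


IN - KILL: 17 - 8 = 9 surviving definitions
OUT = GEN + surviving = 5 + 9 = 14

14


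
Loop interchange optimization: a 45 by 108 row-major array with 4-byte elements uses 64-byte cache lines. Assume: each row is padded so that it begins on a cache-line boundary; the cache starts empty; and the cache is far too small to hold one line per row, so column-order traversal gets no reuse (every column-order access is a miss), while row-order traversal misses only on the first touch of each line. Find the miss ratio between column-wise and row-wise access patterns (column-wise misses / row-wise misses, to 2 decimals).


Each row occupies 108 * 4 = 432 bytes and starts on a line boundary, so it spans ceil(432 / 64) = 7 cache lines.
Row-major traversal misses (one per line touched): 45 * ceil(108 * 4 / 64) = 315
Column-major traversal misses (no reuse, every access misses): 45 * 108 = 4860
Ratio = 4860 / 315 = 15.43

15.43


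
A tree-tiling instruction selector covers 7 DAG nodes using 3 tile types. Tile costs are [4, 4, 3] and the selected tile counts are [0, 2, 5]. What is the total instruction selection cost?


Total cost = sum(count_i * cost_i)
= 0*4 + 2*4 + 5*3
= 23

23


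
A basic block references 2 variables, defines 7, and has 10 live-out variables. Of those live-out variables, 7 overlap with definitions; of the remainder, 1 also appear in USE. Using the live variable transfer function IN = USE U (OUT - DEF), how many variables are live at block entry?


OUT - DEF: 10 - 7 = 3
|IN| = |USE| + |OUT - DEF| - |USE ∩ (OUT - DEF)| = 2 + 3 - 1 = 4

4


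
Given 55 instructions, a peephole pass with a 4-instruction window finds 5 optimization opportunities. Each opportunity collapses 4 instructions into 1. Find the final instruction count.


Each match removes 3 instructions.
Total removed = 5 * 3 = 15
Remaining = 55 - 15 = 40

40


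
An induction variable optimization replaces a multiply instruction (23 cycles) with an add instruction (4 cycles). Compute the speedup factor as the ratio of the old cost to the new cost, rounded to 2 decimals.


Ratio = mult_cost / add_cost = 23 / 4 = 5.75

5.75


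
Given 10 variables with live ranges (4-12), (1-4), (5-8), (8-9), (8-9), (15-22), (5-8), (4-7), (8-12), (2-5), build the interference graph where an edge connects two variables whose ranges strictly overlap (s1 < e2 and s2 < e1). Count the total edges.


Check all pairs for overlapping intervals.
Two intervals (s1,e1) and (s2,e2) overlap if s1 < e2 and s2 < e1.
v0 (4-12) vs v1..v9: overlaps v2, v3, v4, v6, v7, v8, v9 -> 7
v1 (1-4) vs v2..v9: overlaps v9 -> 1
v2 (5-8) vs v3..v9: overlaps v6, v7 -> 2
v3 (8-9) vs v4..v9: overlaps v4, v8 -> 2
v4 (8-9) vs v5..v9: overlaps v8 -> 1
v5 (15-22) vs v6..v9: overlaps none -> 0
v6 (5-8) vs v7..v9: overlaps v7 -> 1
v7 (4-7) vs v8..v9: overlaps v9 -> 1
v8 (8-12) vs v9: overlaps none -> 0
Total overlapping pairs = 7 + 1 + 2 + 2 + 1 + 0 + 1 + 1 + 0 = 15

15


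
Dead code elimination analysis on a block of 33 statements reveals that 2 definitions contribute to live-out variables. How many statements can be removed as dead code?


Dead code = total statements - live definitions
= 33 - 2 = 31

31


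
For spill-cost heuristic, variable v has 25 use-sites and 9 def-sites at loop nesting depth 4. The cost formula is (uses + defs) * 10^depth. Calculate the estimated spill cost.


uses + defs = 25 + 9 = 34
10^4 = 10000
Spill cost = 34 * 10000 = 340000

340000


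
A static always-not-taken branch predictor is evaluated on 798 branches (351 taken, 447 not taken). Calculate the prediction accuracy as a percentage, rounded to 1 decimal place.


Predictor: always-not-taken
Correct predictions = 447
Accuracy = 447 / 798 * 100 = 56.0%

56.0


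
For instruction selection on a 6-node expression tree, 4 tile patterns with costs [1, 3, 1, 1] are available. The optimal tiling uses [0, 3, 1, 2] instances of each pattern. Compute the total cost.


Total cost = sum(count_i * cost_i)
= 0*1 + 3*3 + 1*1 + 2*1
= 12

12


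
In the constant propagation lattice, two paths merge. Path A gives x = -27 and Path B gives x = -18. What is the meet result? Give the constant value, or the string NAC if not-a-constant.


Meet operation: if both paths give the same constant, result is that constant; if they differ, result is NAC (not-a-constant).
Path A: -27, Path B: -18 -> differ
Result: not-a-constant -> NAC

NAC


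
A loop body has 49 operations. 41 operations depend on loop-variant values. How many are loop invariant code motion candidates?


Invariant candidates = total - loop-dependent
= 49 - 41 = 8

8


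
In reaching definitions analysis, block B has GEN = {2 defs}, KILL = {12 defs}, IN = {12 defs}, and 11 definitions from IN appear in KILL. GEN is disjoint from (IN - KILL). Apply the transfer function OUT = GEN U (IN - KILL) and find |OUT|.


IN - KILL: 12 - 11 = 1 surviving definitions
OUT = GEN + surviving = 2 + 1 = 3

3


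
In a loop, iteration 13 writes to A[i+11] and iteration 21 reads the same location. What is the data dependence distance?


Distance = read iteration - write iteration
= 21 - 13 = 8

8


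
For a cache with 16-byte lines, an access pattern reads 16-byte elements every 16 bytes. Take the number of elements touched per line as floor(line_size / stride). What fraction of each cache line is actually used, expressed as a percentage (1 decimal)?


Elements per cache line = floor(16 / 16) = 1
Bytes used = 1 * 16 = 16
Utilization = 16 / 16 * 100 = 100.0%

100.0


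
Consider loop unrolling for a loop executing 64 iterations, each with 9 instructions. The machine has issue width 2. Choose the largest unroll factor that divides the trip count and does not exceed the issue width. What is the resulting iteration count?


Largest divisor of 64 <= 2 is 2
New iterations = 64 / 2 = 32

32


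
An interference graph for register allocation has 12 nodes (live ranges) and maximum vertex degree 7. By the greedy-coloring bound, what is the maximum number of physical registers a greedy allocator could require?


Greedy coloring never needs more than (max_degree + 1) colors: when coloring a vertex, at most max_degree neighbors are already colored.
Upper bound = 7 + 1 = 8

8


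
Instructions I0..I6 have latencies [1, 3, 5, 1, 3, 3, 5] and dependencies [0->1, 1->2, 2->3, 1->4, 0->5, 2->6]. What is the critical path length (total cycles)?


Compute longest path through dependency graph: dist(Ik) = max over predecessors of dist + latency(Ik).
dist(I0) = latency 1 = 1
dist(I1) = dist(I0) + 3 = 1 + 3 = 4
dist(I2) = dist(I1) + 5 = 4 + 5 = 9
dist(I3) = dist(I2) + 1 = 9 + 1 = 10
dist(I4) = dist(I1) + 3 = 4 + 3 = 7
dist(I5) = dist(I0) + 3 = 1 + 3 = 4
dist(I6) = dist(I2) + 5 = 9 + 5 = 14
Critical path = max dist = 14

14


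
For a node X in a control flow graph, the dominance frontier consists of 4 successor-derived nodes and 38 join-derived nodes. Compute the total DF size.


DF(X) = direct successor contributions + join point contributions
= 4 + 38 = 42

42


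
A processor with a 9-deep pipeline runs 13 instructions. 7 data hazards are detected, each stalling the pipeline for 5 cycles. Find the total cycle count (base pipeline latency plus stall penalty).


Base cycles = 9 + 13 - 1 = 21
Total stalls = 7 * 5 = 35
Total = 21 + 35 = 56

56


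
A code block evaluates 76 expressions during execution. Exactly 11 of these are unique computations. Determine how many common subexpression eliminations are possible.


CSE count = total expressions - unique expressions
= 76 - 11 = 65

65


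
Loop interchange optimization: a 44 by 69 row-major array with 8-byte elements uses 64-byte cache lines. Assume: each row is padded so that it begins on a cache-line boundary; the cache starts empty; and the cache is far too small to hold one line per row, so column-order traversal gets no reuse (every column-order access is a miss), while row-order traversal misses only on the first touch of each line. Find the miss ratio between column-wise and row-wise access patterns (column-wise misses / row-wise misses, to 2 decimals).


Each row occupies 69 * 8 = 552 bytes and starts on a line boundary, so it spans ceil(552 / 64) = 9 cache lines.
Row-major traversal misses (one per line touched): 44 * ceil(69 * 8 / 64) = 396
Column-major traversal misses (no reuse, every access misses): 44 * 69 = 3036
Ratio = 3036 / 396 = 7.67

7.67


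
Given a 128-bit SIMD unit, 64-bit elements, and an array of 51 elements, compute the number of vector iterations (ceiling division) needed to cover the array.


Width = 128 / 64 = 2 elements per vector op
Iterations = ceil(51 / 2) = 26

26


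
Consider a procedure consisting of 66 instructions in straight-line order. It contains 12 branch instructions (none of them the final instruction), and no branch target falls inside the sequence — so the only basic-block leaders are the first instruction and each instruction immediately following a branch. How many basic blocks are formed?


With no in-sequence branch targets, the leaders are the first instruction plus the instruction after each branch.
Number of basic blocks = branches + 1
= 12 + 1 = 13

13


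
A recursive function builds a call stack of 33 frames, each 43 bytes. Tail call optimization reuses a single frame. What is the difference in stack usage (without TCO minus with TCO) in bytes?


Without TCO: 33 * 43 = 1419 bytes
With TCO: reuse 1 frame = 43 bytes
Savings = 1419 - 43 = 1376

1376


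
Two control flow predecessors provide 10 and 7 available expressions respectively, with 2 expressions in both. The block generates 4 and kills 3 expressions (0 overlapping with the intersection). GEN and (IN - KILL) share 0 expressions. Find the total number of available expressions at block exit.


IN = intersection of predecessors = 2
IN - KILL = 2 - 0 = 2
|OUT| = |GEN| + |IN - KILL| - |GEN ∩ (IN - KILL)| = 4 + 2 - 0 = 6

6


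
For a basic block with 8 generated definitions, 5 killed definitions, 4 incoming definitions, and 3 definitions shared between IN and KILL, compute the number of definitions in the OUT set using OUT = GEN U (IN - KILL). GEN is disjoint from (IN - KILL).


IN - KILL: 4 - 3 = 1 surviving definitions
OUT = GEN + surviving = 8 + 1 = 9

9


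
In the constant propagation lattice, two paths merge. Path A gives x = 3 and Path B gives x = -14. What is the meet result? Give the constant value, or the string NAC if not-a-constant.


Meet operation: if both paths give the same constant, result is that constant; if they differ, result is NAC (not-a-constant).
Path A: 3, Path B: -14 -> differ
Result: not-a-constant -> NAC

NAC


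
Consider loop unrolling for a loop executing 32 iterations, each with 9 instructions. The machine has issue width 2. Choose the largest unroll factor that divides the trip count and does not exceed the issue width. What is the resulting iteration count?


Largest divisor of 32 <= 2 is 2
New iterations = 32 / 2 = 16

16


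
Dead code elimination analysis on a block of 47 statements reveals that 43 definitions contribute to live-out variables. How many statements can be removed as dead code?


Dead code = total statements - live definitions
= 47 - 43 = 4

4


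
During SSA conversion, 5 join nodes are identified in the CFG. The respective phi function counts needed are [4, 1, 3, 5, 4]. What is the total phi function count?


Total phi functions = sum of phi functions at each join node
= 4 + 1 + 3 + 5 + 4 = 17

17


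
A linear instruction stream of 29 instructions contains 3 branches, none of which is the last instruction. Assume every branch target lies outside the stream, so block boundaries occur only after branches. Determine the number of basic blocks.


With no in-sequence branch targets, the leaders are the first instruction plus the instruction after each branch.
Number of basic blocks = branches + 1
= 3 + 1 = 4

4


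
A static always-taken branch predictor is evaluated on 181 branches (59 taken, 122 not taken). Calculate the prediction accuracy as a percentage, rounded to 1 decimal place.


Predictor: always-taken
Correct predictions = 59
Accuracy = 59 / 181 * 100 = 32.6%

32.6


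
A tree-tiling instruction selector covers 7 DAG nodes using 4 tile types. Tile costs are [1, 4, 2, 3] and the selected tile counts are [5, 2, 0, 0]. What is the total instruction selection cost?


Total cost = sum(count_i * cost_i)
= 5*1 + 2*4 + 0*2 + 0*3
= 13

13


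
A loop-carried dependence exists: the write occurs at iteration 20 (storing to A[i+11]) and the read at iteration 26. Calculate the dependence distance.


Distance = read iteration - write iteration
= 26 - 20 = 6

6


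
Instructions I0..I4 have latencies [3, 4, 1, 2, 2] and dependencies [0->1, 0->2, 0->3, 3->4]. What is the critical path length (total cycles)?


Compute longest path through dependency graph: dist(Ik) = max over predecessors of dist + latency(Ik).
dist(I0) = latency 3 = 3
dist(I1) = dist(I0) + 4 = 3 + 4 = 7
dist(I2) = dist(I0) + 1 = 3 + 1 = 4
dist(I3) = dist(I0) + 2 = 3 + 2 = 5
dist(I4) = dist(I3) + 2 = 5 + 2 = 7
Critical path = max dist = 7

7


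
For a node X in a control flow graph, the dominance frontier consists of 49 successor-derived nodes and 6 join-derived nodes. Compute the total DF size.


DF(X) = direct successor contributions + join point contributions
= 49 + 6 = 55

55


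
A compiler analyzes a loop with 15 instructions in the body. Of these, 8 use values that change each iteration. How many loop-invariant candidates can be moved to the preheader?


Invariant candidates = total - loop-dependent
= 15 - 8 = 7

7


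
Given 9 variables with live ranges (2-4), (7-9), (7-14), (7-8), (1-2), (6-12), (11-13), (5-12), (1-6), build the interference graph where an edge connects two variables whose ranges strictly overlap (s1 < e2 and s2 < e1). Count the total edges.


Check all pairs for overlapping intervals.
Two intervals (s1,e1) and (s2,e2) overlap if s1 < e2 and s2 < e1.
v0 (2-4) vs v1..v8: overlaps v8 -> 1
v1 (7-9) vs v2..v8: overlaps v2, v3, v5, v7 -> 4
v2 (7-14) vs v3..v8: overlaps v3, v5, v6, v7 -> 4
v3 (7-8) vs v4..v8: overlaps v5, v7 -> 2
v4 (1-2) vs v5..v8: overlaps v8 -> 1
v5 (6-12) vs v6..v8: overlaps v6, v7 -> 2
v6 (11-13) vs v7..v8: overlaps v7 -> 1
v7 (5-12) vs v8: overlaps v8 -> 1
Total overlapping pairs = 1 + 4 + 4 + 2 + 1 + 2 + 1 + 1 = 16

16


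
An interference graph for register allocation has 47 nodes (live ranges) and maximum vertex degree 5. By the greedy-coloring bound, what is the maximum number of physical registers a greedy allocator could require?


Greedy coloring never needs more than (max_degree + 1) colors: when coloring a vertex, at most max_degree neighbors are already colored.
Upper bound = 5 + 1 = 6

6


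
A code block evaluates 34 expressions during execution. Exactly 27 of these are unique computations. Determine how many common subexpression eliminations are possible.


CSE count = total expressions - unique expressions
= 34 - 27 = 7

7


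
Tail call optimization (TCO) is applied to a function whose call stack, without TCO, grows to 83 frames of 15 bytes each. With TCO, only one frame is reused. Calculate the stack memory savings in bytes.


Without TCO: 83 * 15 = 1245 bytes
With TCO: reuse 1 frame = 15 bytes
Savings = 1245 - 15 = 1230

1230


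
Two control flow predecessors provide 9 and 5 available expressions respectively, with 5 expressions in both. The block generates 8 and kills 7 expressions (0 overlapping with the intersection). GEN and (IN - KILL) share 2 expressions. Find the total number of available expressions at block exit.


IN = intersection of predecessors = 5
IN - KILL = 5 - 0 = 5
|OUT| = |GEN| + |IN - KILL| - |GEN ∩ (IN - KILL)| = 8 + 5 - 2 = 11

11


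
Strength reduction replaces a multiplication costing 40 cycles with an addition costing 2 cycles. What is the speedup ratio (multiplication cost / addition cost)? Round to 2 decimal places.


Ratio = mult_cost / add_cost = 40 / 2 = 20.0

20.0


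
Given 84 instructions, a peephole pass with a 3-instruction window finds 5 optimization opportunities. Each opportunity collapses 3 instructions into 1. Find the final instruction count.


Each match removes 2 instructions.
Total removed = 5 * 2 = 10
Remaining = 84 - 10 = 74

74


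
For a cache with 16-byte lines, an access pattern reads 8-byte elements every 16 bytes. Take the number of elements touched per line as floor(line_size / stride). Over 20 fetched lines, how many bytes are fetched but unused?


Elements per line = floor(16 / 16) = 1
Bytes used per line = 1 * 8 = 8
Wasted per line = 16 - 8 = 8
Total wasted = 8 * 20 = 160

160


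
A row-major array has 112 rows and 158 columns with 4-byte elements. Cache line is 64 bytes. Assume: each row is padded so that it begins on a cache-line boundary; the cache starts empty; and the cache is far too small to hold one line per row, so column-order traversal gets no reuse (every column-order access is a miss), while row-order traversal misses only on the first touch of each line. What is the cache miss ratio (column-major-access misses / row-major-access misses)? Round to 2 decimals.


Each row occupies 158 * 4 = 632 bytes and starts on a line boundary, so it spans ceil(632 / 64) = 10 cache lines.
Row-major traversal misses (one per line touched): 112 * ceil(158 * 4 / 64) = 1120
Column-major traversal misses (no reuse, every access misses): 112 * 158 = 17696
Ratio = 17696 / 1120 = 15.8

15.8


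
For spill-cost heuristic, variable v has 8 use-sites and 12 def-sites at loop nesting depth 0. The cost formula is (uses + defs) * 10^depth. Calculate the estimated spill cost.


uses + defs = 8 + 12 = 20
10^0 = 1
Spill cost = 20 * 1 = 20

20


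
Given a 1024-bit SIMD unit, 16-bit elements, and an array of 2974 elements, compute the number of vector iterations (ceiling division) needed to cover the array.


Width = 1024 / 16 = 64 elements per vector op
Iterations = ceil(2974 / 64) = 47

47


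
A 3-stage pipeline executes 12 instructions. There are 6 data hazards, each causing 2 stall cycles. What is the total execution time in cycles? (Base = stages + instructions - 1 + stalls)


Base cycles = 3 + 12 - 1 = 14
Total stalls = 6 * 2 = 12
Total = 14 + 12 = 26

26


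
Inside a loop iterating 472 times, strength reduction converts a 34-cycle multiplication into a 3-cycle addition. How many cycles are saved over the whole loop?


Per-iteration saving = 34 - 3 = 31
Total saved = 472 * 31 = 14632

14632


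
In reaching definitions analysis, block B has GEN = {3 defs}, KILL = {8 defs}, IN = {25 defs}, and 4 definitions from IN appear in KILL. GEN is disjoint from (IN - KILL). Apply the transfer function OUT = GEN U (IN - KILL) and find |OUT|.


IN - KILL: 25 - 4 = 21 surviving definitions
OUT = GEN + surviving = 3 + 21 = 24

24


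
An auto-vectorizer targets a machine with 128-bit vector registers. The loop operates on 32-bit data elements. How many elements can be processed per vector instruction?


Width = SIMD bits / data type bits
= 128 / 32 = 4

4


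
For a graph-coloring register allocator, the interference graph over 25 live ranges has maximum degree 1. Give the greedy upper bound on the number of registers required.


Greedy coloring never needs more than (max_degree + 1) colors: when coloring a vertex, at most max_degree neighbors are already colored.
Upper bound = 1 + 1 = 2

2


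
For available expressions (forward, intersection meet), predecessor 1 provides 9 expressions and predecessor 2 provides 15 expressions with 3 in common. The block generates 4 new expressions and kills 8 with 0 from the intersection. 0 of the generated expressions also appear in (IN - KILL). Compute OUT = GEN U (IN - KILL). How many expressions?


IN = intersection of predecessors = 3
IN - KILL = 3 - 0 = 3
|OUT| = |GEN| + |IN - KILL| - |GEN ∩ (IN - KILL)| = 4 + 3 - 0 = 7

7


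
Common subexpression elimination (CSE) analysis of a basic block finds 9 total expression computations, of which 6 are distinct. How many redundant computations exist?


CSE count = total expressions - unique expressions
= 9 - 6 = 3

3
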